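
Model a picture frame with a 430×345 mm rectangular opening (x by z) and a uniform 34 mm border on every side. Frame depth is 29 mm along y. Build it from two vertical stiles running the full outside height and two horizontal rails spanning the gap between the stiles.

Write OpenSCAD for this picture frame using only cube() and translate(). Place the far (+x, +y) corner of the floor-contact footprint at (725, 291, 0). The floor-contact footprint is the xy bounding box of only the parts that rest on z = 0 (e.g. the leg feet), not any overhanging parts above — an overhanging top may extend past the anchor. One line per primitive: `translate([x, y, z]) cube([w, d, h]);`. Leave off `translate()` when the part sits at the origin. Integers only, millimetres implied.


translate([227, 262, 0]) cube([34, 29, 413]);
translate([691, 262, 0]) cube([34, 29, 413]);
translate([261, 262, 0]) cube([430, 29, 34]);
translate([261, 262, 379]) cube([430, 29, 34]);


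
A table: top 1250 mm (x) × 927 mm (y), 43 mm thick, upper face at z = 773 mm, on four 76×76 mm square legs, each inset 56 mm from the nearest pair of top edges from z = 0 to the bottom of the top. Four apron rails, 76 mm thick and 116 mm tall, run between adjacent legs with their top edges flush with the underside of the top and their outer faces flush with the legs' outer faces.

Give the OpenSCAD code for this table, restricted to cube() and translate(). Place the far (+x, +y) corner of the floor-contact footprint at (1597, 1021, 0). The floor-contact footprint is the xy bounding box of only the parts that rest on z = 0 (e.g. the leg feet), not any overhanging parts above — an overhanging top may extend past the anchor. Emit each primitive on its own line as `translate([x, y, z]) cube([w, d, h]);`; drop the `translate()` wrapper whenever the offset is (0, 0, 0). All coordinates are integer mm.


// leg_h = 773 - 43 = 730
// apron z = 730 - 116 = 614
translate([403, 150, 730]) cube([1250, 927, 43]);
translate([459, 206, 0]) cube([76, 76, 730]);
translate([1521, 206, 0]) cube([76, 76, 730]);
translate([459, 945, 0]) cube([76, 76, 730]);
translate([1521, 945, 0]) cube([76, 76, 730]);
translate([535, 206, 614]) cube([986, 76, 116]);
translate([535, 945, 614]) cube([986, 76, 116]);
translate([459, 282, 614]) cube([76, 663, 116]);
translate([1521, 282, 614]) cube([76, 663, 116]);


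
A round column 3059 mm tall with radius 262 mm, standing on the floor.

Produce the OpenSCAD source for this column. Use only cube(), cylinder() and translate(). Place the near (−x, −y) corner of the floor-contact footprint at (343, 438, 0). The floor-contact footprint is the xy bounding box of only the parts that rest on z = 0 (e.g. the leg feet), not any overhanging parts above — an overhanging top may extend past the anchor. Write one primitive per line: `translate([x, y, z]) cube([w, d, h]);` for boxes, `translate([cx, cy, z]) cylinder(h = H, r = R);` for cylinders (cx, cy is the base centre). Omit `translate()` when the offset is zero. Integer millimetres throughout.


translate([605, 700, 0]) cylinder(h = 3059, r = 262);


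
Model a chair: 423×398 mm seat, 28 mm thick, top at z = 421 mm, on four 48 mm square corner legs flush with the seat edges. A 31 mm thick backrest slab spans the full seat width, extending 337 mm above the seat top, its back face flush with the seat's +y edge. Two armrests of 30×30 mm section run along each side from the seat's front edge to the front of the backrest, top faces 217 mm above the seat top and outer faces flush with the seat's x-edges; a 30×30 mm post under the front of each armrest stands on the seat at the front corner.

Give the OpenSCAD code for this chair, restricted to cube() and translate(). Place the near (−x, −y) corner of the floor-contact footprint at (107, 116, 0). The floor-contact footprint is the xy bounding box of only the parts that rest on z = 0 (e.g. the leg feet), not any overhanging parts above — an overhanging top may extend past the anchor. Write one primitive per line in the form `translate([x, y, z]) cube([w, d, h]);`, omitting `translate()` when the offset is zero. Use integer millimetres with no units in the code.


translate([107, 116, 393]) cube([423, 398, 28]);
translate([107, 116, 0]) cube([48, 48, 393]);
translate([482, 116, 0]) cube([48, 48, 393]);
translate([107, 466, 0]) cube([48, 48, 393]);
translate([482, 466, 0]) cube([48, 48, 393]);
translate([107, 483, 421]) cube([423, 31, 337]);
translate([107, 116, 608]) cube([30, 367, 30]);
translate([500, 116, 608]) cube([30, 367, 30]);
translate([107, 116, 421]) cube([30, 30, 187]);
translate([500, 116, 421]) cube([30, 30, 187]);


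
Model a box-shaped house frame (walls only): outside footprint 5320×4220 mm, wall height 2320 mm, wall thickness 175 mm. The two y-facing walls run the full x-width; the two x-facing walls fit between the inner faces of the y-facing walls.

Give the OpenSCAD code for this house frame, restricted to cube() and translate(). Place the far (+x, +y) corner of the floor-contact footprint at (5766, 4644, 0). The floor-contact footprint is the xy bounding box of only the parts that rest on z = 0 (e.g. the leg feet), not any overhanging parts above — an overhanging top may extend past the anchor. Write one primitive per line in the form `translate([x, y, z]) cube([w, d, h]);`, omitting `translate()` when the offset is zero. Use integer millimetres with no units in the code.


translate([446, 424, 0]) cube([5320, 175, 2320]);
translate([446, 4469, 0]) cube([5320, 175, 2320]);
translate([446, 599, 0]) cube([175, 3870, 2320]);
translate([5591, 599, 0]) cube([175, 3870, 2320]);


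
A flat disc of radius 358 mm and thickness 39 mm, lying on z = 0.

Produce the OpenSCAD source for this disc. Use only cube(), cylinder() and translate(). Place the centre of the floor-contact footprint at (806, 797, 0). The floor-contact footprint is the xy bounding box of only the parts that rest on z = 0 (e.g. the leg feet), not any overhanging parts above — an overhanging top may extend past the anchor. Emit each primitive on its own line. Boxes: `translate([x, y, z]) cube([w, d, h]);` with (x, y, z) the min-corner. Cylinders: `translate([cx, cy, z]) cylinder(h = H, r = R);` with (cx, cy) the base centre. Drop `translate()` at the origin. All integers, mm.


translate([806, 797, 0]) cylinder(h = 39, r = 358);


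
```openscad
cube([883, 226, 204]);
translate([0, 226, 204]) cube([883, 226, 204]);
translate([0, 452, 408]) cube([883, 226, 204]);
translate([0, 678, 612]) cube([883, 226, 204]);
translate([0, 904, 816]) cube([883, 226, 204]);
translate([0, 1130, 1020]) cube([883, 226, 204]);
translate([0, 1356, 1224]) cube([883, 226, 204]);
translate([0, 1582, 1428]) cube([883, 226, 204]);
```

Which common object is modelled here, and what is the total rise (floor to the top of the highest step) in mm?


A staircase. The total rise is 1632 mm.

8 identical blocks, each offset up and back from the previous — a staircase. Each step is 204 mm tall and there are 8 of them, so the total rise is 8 × 204 = 1632 mm.


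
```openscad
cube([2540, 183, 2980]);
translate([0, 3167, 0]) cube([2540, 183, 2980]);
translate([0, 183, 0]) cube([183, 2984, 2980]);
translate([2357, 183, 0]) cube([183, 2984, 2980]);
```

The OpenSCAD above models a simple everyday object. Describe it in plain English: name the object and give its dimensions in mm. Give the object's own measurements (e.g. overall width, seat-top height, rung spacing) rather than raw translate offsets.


The wall frame of a small rectangular building: four walls, each 2980 mm tall and 183 mm thick, enclosing a footprint 2540 mm (x) by 3350 mm (y) outside-to-outside, with no floor or roof. The front and back walls (the −y and +y sides) span the full width; the two side walls fit between them.


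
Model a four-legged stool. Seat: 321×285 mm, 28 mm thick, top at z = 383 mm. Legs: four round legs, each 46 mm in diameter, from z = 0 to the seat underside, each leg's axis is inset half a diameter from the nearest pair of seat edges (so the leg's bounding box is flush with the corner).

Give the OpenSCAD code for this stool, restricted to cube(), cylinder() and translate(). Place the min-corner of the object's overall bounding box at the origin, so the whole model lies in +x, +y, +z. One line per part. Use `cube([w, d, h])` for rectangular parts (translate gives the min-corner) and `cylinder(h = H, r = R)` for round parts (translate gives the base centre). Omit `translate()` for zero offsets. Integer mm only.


translate([0, 0, 355]) cube([321, 285, 28]);
translate([23, 23, 0]) cylinder(h = 355, r = 23);
translate([298, 23, 0]) cylinder(h = 355, r = 23);
translate([23, 262, 0]) cylinder(h = 355, r = 23);
translate([298, 262, 0]) cylinder(h = 355, r = 23);


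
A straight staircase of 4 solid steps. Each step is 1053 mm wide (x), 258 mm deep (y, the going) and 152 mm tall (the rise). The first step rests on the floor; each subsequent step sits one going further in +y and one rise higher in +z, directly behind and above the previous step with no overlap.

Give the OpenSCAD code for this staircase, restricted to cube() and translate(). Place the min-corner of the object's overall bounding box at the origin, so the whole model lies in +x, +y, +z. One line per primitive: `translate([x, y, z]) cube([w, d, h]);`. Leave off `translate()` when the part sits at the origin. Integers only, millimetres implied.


cube([1053, 258, 152]);
translate([0, 258, 152]) cube([1053, 258, 152]);
translate([0, 516, 304]) cube([1053, 258, 152]);
translate([0, 774, 456]) cube([1053, 258, 152]);


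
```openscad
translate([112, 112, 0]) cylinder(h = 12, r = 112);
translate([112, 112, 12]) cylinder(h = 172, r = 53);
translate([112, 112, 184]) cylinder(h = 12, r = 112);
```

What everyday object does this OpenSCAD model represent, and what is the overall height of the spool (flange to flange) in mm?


A spool. The overall height is 196 mm.

Three coaxial cylinders, large–small–large — a spool. Two 12 mm flanges and a 172 mm core give 12 + 172 + 12 = 196 mm.


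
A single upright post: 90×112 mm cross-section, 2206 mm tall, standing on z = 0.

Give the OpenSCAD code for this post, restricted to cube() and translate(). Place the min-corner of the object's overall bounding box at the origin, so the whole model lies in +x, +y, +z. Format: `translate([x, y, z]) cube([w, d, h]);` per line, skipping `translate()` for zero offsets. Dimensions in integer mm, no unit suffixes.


cube([90, 112, 2206]);


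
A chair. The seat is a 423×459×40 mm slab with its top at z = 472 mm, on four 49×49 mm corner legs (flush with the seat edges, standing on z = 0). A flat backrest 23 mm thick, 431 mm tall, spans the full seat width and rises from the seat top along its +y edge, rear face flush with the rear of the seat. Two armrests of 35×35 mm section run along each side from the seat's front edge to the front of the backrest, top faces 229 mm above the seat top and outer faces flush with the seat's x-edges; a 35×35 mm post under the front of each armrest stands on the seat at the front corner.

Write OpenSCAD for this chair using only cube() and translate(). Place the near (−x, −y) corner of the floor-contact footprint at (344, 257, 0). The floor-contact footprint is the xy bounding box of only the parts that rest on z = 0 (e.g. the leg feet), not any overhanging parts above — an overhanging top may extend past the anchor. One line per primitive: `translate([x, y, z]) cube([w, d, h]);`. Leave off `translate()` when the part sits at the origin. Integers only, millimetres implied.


// leg_h = 472 - 40 = 432
// arm post h = 229 - 35 = 194
translate([344, 257, 432]) cube([423, 459, 40]);
translate([344, 257, 0]) cube([49, 49, 432]);
translate([718, 257, 0]) cube([49, 49, 432]);
translate([344, 667, 0]) cube([49, 49, 432]);
translate([718, 667, 0]) cube([49, 49, 432]);
translate([344, 693, 472]) cube([423, 23, 431]);
translate([344, 257, 666]) cube([35, 436, 35]);
translate([732, 257, 666]) cube([35, 436, 35]);
translate([344, 257, 472]) cube([35, 35, 194]);
translate([732, 257, 472]) cube([35, 35, 194]);


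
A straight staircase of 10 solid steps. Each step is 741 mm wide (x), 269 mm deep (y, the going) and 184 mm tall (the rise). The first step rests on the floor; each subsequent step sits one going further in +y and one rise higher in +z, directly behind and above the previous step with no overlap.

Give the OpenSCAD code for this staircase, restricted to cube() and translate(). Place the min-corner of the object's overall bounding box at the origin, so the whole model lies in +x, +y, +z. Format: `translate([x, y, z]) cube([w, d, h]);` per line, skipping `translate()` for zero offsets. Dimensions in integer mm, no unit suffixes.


cube([741, 269, 184]);
translate([0, 269, 184]) cube([741, 269, 184]);
translate([0, 538, 368]) cube([741, 269, 184]);
translate([0, 807, 552]) cube([741, 269, 184]);
translate([0, 1076, 736]) cube([741, 269, 184]);
translate([0, 1345, 920]) cube([741, 269, 184]);
translate([0, 1614, 1104]) cube([741, 269, 184]);
translate([0, 1883, 1288]) cube([741, 269, 184]);
translate([0, 2152, 1472]) cube([741, 269, 184]);
translate([0, 2421, 1656]) cube([741, 269, 184]);


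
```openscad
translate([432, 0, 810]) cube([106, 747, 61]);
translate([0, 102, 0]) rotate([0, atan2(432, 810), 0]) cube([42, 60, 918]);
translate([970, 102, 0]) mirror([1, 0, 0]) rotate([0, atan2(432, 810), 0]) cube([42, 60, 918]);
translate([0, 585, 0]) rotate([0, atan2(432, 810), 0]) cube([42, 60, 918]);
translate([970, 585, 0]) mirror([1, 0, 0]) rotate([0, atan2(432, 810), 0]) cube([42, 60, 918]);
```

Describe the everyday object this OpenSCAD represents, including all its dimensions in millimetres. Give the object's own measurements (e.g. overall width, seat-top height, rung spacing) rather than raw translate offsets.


A sawhorse. A 106×747×61 mm beam (x, y, z) sits on two A-frame leg pairs. Each pair is two raked legs of 42×60 mm section (60 mm along y) splaying symmetrically in x. Each leg rises 810 mm vertically over 432 mm of horizontal reach and is 918 mm long along its own axis. Every leg's outer bottom edge rests on the floor and its outer top edge meets a bottom edge of the beam — the left legs (tilting toward +x) meet the beam's −x bottom edge, the right legs (their mirror images, tilting toward −x) meet its +x bottom edge — so the leg tops tuck under the beam, the beam's underside is 810 mm above the floor, and the feet are 970 mm apart outside-to-outside with the beam centred between them. The two leg pairs are set in 102 mm from either end of the beam.


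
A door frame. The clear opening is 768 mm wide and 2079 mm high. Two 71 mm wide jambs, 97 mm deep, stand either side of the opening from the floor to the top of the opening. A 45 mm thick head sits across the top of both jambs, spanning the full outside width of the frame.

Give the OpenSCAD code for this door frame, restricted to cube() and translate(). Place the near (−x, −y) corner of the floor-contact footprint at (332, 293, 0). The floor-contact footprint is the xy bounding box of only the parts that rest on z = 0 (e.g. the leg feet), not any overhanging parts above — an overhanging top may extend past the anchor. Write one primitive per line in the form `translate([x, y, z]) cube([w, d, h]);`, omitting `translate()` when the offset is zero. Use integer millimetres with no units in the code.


translate([332, 293, 0]) cube([71, 97, 2079]);
translate([1171, 293, 0]) cube([71, 97, 2079]);
translate([332, 293, 2079]) cube([910, 97, 45]);


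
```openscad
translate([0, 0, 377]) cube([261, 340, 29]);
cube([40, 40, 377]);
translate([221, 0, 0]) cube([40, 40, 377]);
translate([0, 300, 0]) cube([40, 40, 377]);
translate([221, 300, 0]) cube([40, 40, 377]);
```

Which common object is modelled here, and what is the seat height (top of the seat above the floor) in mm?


A stool. The seat height is 406 mm.

A 261×340×29 slab at z = 377 on four corner posts — a stool. The seat top is 377 + 29 = 406 mm.


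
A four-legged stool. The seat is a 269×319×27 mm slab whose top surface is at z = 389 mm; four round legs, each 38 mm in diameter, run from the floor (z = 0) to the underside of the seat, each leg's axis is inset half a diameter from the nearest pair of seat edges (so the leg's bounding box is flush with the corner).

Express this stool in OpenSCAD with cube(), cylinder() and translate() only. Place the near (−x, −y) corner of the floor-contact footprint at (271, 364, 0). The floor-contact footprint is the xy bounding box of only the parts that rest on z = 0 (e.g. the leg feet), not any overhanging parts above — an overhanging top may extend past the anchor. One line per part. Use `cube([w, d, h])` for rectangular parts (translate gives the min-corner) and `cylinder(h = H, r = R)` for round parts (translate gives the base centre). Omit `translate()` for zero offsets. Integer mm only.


// leg_h = 389 - 27 = 362
translate([271, 364, 362]) cube([269, 319, 27]);
translate([290, 383, 0]) cylinder(h = 362, r = 19);
translate([521, 383, 0]) cylinder(h = 362, r = 19);
translate([290, 664, 0]) cylinder(h = 362, r = 19);
translate([521, 664, 0]) cylinder(h = 362, r = 19);


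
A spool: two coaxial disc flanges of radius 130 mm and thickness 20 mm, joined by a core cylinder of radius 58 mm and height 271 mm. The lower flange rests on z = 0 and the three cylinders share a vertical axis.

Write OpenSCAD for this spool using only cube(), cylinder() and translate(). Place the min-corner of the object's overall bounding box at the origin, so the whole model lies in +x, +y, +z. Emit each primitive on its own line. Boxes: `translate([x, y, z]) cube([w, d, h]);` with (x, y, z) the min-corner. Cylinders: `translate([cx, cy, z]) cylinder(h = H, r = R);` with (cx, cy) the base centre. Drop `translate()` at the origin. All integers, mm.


translate([130, 130, 0]) cylinder(h = 20, r = 130);
translate([130, 130, 20]) cylinder(h = 271, r = 58);
translate([130, 130, 291]) cylinder(h = 20, r = 130);


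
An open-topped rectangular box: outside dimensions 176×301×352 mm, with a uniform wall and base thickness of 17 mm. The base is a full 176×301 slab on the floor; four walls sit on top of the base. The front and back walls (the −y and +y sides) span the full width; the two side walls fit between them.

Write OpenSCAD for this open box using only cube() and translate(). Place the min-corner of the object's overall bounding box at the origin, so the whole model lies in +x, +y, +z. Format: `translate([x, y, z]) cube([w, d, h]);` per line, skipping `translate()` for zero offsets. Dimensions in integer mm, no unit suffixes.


cube([176, 301, 17]);
translate([0, 0, 17]) cube([176, 17, 335]);
translate([0, 284, 17]) cube([176, 17, 335]);
translate([0, 17, 17]) cube([17, 267, 335]);
translate([159, 17, 17]) cube([17, 267, 335]);


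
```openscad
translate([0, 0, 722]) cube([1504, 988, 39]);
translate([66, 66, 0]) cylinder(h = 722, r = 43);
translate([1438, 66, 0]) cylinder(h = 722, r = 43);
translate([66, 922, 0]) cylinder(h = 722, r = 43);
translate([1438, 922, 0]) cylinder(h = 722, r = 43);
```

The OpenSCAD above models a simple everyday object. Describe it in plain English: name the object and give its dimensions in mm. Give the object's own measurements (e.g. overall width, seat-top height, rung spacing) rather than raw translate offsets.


A rectangular dining table. The top is 1504×988×39 mm with its upper surface at z = 761 mm. It stands on four round legs of 86 mm diameter, each leg's bounding box inset 23 mm from the nearest pair of top edges, running from the floor to the underside of the top.


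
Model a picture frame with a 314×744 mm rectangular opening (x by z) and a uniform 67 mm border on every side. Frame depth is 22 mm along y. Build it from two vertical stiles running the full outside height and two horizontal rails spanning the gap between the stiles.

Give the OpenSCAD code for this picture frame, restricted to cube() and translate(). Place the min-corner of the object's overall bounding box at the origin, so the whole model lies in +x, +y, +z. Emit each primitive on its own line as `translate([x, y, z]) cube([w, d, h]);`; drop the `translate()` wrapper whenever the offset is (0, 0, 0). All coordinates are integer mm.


cube([67, 22, 878]);
translate([381, 0, 0]) cube([67, 22, 878]);
translate([67, 0, 0]) cube([314, 22, 67]);
translate([67, 0, 811]) cube([314, 22, 67]);


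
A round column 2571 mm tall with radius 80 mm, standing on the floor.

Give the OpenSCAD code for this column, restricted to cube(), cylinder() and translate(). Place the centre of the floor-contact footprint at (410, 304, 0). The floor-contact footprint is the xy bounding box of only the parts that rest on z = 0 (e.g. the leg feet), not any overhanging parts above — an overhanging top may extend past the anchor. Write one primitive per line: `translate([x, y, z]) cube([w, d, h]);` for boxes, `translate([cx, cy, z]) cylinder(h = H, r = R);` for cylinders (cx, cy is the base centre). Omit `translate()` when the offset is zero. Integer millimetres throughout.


translate([410, 304, 0]) cylinder(h = 2571, r = 80);


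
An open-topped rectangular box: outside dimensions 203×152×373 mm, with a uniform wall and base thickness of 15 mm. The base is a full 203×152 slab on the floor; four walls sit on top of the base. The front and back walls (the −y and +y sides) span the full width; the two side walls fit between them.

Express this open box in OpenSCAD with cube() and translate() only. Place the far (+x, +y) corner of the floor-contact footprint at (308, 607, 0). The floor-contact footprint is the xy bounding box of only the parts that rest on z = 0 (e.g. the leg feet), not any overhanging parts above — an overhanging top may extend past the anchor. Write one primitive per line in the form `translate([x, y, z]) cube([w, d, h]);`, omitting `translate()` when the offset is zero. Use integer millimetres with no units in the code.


translate([105, 455, 0]) cube([203, 152, 15]);
translate([105, 455, 15]) cube([203, 15, 358]);
translate([105, 592, 15]) cube([203, 15, 358]);
translate([105, 470, 15]) cube([15, 122, 358]);
translate([293, 470, 15]) cube([15, 122, 358]);


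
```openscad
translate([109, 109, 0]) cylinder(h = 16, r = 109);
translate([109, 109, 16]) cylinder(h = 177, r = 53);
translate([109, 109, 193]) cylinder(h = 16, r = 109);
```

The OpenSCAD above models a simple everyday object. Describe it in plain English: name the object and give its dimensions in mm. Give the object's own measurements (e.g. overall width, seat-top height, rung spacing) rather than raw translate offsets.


A spool: two coaxial disc flanges of radius 109 mm and thickness 16 mm, joined by a core cylinder of radius 53 mm and height 177 mm. The lower flange rests on z = 0 and the three cylinders share a vertical axis.


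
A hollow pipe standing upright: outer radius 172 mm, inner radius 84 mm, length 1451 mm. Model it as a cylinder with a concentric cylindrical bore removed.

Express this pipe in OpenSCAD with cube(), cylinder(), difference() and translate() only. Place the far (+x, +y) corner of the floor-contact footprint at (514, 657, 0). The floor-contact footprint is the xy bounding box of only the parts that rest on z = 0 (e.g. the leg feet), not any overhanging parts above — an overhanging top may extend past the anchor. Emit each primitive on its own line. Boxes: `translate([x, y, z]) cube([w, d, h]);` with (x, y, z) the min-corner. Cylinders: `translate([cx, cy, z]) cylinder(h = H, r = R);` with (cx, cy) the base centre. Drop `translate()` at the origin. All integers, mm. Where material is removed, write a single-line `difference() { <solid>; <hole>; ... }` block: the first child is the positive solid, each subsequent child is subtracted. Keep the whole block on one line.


difference() { translate([342, 485, 0]) cylinder(h = 1451, r = 172); translate([342, 485, 0]) cylinder(h = 1451, r = 84); }


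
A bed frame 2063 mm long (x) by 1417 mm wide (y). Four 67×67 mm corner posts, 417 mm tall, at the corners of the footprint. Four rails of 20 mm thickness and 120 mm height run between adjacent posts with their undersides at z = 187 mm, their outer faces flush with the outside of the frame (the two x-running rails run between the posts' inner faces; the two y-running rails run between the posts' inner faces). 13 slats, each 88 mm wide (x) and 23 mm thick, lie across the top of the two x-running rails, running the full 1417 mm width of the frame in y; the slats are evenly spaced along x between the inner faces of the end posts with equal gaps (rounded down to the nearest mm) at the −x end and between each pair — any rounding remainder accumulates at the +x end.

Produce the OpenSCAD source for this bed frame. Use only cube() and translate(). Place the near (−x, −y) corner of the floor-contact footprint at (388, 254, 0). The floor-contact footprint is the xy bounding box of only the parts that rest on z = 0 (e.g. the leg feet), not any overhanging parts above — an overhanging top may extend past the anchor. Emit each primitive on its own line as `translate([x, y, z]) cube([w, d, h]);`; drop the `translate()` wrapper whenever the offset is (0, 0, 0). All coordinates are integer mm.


translate([388, 254, 0]) cube([67, 67, 417]);
translate([388, 1604, 0]) cube([67, 67, 417]);
translate([2384, 254, 0]) cube([67, 67, 417]);
translate([2384, 1604, 0]) cube([67, 67, 417]);
translate([455, 254, 187]) cube([1929, 20, 120]);
translate([455, 1651, 187]) cube([1929, 20, 120]);
translate([388, 321, 187]) cube([20, 1283, 120]);
translate([2431, 321, 187]) cube([20, 1283, 120]);
translate([511, 254, 307]) cube([88, 1417, 23]);
translate([655, 254, 307]) cube([88, 1417, 23]);
translate([799, 254, 307]) cube([88, 1417, 23]);
translate([943, 254, 307]) cube([88, 1417, 23]);
translate([1087, 254, 307]) cube([88, 1417, 23]);
translate([1231, 254, 307]) cube([88, 1417, 23]);
translate([1375, 254, 307]) cube([88, 1417, 23]);
translate([1519, 254, 307]) cube([88, 1417, 23]);
translate([1663, 254, 307]) cube([88, 1417, 23]);
translate([1807, 254, 307]) cube([88, 1417, 23]);
translate([1951, 254, 307]) cube([88, 1417, 23]);
translate([2095, 254, 307]) cube([88, 1417, 23]);
translate([2239, 254, 307]) cube([88, 1417, 23]);


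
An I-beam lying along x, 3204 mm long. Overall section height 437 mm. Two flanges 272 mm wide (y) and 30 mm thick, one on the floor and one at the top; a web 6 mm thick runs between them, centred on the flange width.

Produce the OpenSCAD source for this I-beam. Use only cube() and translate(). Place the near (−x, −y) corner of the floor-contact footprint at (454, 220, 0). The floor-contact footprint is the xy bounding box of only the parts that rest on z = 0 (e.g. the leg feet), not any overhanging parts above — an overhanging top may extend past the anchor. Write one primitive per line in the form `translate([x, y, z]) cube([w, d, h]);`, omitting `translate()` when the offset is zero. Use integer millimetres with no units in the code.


translate([454, 220, 0]) cube([3204, 272, 30]);
translate([454, 353, 30]) cube([3204, 6, 377]);
translate([454, 220, 407]) cube([3204, 272, 30]);


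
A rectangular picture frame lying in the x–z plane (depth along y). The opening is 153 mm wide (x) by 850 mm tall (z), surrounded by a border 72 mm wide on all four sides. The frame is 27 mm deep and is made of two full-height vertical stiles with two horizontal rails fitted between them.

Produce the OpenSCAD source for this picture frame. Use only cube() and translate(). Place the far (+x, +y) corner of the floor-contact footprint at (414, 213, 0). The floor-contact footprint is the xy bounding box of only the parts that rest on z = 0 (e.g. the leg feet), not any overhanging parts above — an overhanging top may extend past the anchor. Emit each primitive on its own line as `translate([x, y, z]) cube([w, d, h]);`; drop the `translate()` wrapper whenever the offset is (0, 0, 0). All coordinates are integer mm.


translate([117, 186, 0]) cube([72, 27, 994]);
translate([342, 186, 0]) cube([72, 27, 994]);
translate([189, 186, 0]) cube([153, 27, 72]);
translate([189, 186, 922]) cube([153, 27, 72]);


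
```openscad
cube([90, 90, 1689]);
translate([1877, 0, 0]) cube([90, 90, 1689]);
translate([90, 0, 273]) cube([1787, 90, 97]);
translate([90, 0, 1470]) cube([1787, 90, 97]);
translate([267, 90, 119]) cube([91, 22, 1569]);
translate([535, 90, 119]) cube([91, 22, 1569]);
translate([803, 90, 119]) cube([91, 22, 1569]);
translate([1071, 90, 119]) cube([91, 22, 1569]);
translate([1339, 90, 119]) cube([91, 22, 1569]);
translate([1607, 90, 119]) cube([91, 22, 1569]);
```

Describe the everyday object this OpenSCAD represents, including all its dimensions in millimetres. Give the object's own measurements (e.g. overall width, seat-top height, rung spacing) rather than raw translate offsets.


A fence section. Two 90×90 mm posts, 1689 mm tall, stand on the floor with a clear span of 1787 mm between their inner faces. Two horizontal rails of 90×97 mm section span the gap between the posts with their undersides at z = 273 mm and z = 1470 mm, flush with the posts' −y face. 6 pickets, each 91 mm wide, 22 mm thick and 1569 mm tall, are fixed to the +y face of the rails with their bottoms at z = 119 mm, spaced across the span with a 177 mm gap after the −x post and between neighbouring pickets, with 179 mm left before the +x post.


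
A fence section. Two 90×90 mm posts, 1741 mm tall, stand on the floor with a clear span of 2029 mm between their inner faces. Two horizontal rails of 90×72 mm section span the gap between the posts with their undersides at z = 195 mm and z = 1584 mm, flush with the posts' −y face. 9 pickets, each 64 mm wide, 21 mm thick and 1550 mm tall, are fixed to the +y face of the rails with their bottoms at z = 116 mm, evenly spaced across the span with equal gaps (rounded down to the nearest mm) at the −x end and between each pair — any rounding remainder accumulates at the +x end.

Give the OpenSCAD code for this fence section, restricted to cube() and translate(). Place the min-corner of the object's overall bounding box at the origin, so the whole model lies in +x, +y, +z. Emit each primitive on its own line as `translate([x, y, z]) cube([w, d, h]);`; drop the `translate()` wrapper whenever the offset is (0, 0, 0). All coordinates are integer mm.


cube([90, 90, 1741]);
translate([2119, 0, 0]) cube([90, 90, 1741]);
translate([90, 0, 195]) cube([2029, 90, 72]);
translate([90, 0, 1584]) cube([2029, 90, 72]);
translate([235, 90, 116]) cube([64, 21, 1550]);
translate([444, 90, 116]) cube([64, 21, 1550]);
translate([653, 90, 116]) cube([64, 21, 1550]);
translate([862, 90, 116]) cube([64, 21, 1550]);
translate([1071, 90, 116]) cube([64, 21, 1550]);
translate([1280, 90, 116]) cube([64, 21, 1550]);
translate([1489, 90, 116]) cube([64, 21, 1550]);
translate([1698, 90, 116]) cube([64, 21, 1550]);
translate([1907, 90, 116]) cube([64, 21, 1550]);


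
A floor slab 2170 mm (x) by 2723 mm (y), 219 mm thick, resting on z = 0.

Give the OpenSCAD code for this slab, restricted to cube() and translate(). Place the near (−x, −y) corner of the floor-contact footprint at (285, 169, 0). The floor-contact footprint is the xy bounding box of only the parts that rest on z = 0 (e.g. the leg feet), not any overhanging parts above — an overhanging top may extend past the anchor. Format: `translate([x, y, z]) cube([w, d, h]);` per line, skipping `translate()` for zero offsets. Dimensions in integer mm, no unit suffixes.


translate([285, 169, 0]) cube([2170, 2723, 219]);


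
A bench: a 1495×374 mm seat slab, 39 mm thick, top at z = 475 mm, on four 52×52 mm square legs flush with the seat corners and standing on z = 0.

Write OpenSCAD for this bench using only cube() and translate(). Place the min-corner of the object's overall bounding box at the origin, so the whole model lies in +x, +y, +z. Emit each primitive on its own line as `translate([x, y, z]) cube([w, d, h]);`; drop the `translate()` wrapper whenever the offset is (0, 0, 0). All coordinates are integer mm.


translate([0, 0, 436]) cube([1495, 374, 39]);
cube([52, 52, 436]);
translate([0, 322, 0]) cube([52, 52, 436]);
translate([1443, 0, 0]) cube([52, 52, 436]);
translate([1443, 322, 0]) cube([52, 52, 436]);


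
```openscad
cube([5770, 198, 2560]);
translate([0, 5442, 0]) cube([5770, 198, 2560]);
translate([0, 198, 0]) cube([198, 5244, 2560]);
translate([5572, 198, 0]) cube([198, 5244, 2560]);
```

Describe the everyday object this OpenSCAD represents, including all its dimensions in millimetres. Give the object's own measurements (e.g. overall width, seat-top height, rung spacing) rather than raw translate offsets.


The wall frame of a small rectangular building: four walls, each 2560 mm tall and 198 mm thick, enclosing a footprint 5770 mm (x) by 5640 mm (y) outside-to-outside, with no floor or roof. The front and back walls (the −y and +y sides) span the full width; the two side walls fit between them.


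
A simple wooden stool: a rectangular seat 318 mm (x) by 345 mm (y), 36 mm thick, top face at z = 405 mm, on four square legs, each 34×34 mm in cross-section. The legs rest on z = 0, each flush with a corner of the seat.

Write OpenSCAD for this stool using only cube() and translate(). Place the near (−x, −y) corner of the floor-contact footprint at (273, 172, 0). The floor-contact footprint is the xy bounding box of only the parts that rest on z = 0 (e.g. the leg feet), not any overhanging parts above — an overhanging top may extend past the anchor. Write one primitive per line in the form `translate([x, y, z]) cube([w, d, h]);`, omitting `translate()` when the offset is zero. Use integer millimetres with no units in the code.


translate([273, 172, 369]) cube([318, 345, 36]);
translate([273, 172, 0]) cube([34, 34, 369]);
translate([557, 172, 0]) cube([34, 34, 369]);
translate([273, 483, 0]) cube([34, 34, 369]);
translate([557, 483, 0]) cube([34, 34, 369]);


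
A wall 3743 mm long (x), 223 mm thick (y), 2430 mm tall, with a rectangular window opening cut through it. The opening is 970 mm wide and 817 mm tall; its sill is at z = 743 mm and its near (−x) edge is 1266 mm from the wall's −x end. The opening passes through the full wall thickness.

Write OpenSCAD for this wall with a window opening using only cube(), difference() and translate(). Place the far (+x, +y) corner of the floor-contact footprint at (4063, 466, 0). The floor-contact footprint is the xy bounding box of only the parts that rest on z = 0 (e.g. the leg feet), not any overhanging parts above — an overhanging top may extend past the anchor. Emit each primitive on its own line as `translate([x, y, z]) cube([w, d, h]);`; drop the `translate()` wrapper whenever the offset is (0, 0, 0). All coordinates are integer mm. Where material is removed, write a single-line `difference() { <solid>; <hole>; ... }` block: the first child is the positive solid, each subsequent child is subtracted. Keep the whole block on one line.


difference() { translate([320, 243, 0]) cube([3743, 223, 2430]); translate([1586, 243, 743]) cube([970, 223, 817]); }


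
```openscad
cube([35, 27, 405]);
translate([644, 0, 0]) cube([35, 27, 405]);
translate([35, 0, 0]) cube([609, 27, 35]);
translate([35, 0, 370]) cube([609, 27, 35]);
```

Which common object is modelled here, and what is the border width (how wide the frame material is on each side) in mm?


A picture frame. The border width is 35 mm.

Four thin pieces enclosing a rectangular opening — a picture frame. The two full-height stiles are 405 mm tall; the top rail sits at z = 370 and is 35 mm tall, so the border above the opening is 405 − 370 = 35 mm, matching the stile x-width.


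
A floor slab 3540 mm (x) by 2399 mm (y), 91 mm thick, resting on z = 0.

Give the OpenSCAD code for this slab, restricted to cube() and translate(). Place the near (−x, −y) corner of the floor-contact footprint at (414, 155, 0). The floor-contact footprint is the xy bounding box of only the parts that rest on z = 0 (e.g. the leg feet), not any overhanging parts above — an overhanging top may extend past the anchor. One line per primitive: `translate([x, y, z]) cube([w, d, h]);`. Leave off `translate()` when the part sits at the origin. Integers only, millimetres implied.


translate([414, 155, 0]) cube([3540, 2399, 91]);


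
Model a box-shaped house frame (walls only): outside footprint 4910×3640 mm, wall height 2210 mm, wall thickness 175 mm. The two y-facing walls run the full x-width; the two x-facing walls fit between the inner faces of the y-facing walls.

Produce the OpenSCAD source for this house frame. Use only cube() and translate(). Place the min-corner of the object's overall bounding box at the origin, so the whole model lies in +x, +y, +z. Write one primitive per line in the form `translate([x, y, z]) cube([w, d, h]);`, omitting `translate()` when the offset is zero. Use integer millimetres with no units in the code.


cube([4910, 175, 2210]);
translate([0, 3465, 0]) cube([4910, 175, 2210]);
translate([0, 175, 0]) cube([175, 3290, 2210]);
translate([4735, 175, 0]) cube([175, 3290, 2210]);


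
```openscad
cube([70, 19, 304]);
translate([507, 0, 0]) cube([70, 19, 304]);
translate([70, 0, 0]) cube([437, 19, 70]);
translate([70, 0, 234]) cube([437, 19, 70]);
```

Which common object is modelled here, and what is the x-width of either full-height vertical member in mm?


A picture frame. The border width is 70 mm.

Four thin pieces enclosing a rectangular opening — a picture frame. The two full-height stiles are 304 mm tall; the top rail sits at z = 234 and is 70 mm tall, so the border above the opening is 304 − 234 = 70 mm, matching the stile x-width.


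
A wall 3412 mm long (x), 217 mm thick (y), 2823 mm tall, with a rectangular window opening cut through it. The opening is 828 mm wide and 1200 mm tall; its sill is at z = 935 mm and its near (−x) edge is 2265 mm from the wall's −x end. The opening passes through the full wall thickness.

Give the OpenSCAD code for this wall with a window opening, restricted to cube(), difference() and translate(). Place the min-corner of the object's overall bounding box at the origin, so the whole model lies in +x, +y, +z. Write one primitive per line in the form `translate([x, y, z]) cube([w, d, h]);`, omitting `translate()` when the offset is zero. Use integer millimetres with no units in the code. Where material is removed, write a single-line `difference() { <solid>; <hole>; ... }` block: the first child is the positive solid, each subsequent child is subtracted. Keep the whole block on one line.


difference() { cube([3412, 217, 2823]); translate([2265, 0, 935]) cube([828, 217, 1200]); }


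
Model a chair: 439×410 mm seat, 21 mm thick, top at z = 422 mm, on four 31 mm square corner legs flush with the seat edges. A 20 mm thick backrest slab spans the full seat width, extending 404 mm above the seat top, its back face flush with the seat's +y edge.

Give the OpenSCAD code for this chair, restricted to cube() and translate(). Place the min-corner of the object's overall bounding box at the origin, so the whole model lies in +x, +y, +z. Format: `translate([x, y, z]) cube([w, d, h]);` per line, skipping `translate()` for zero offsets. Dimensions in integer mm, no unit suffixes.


translate([0, 0, 401]) cube([439, 410, 21]);
cube([31, 31, 401]);
translate([408, 0, 0]) cube([31, 31, 401]);
translate([0, 379, 0]) cube([31, 31, 401]);
translate([408, 379, 0]) cube([31, 31, 401]);
translate([0, 390, 422]) cube([439, 20, 404]);


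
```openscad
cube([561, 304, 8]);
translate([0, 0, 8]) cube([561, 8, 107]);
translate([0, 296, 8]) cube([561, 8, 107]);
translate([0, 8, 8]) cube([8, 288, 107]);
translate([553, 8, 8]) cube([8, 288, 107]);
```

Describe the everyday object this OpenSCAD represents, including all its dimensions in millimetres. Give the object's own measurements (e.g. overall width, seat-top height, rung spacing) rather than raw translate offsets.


An open-topped rectangular box: outside dimensions 561×304×115 mm, with a uniform wall and base thickness of 8 mm. The base is a full 561×304 slab on the floor; four walls sit on top of the base. The front and back walls (the −y and +y sides) span the full width; the two side walls fit between them.
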